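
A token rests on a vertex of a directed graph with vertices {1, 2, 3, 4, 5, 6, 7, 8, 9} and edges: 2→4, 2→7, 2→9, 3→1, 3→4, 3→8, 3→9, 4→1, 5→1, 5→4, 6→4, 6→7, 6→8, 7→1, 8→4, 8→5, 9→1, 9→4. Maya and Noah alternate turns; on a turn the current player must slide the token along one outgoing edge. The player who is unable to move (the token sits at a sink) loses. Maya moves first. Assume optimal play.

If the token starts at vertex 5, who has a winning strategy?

Maya wins.

Compute win/loss labels from the base case upward. A position with no move is L. Any other position is W if it can reach an L in one move, else L.
Every edge goes from a vertex to one that appears earlier in the order 1, 4, 5, 9, 8, 3, 7, 6, 2, so processing vertices in that order labels each vertex after all of its successors.
1: no outgoing edge → L
4: reaches L-position 1 → W
5: reaches L-position 1 → W
9: reaches L-position 1 → W
8: only reaches 5(W), 4(W), all W → L
3: reaches L-position 8 → W
7: reaches L-position 1 → W
6: reaches L-position 8 → W
2: only reaches 7(W), 9(W), 4(W), all W → L
The starting position 5 is W: Maya should move to 1, handing over an L position.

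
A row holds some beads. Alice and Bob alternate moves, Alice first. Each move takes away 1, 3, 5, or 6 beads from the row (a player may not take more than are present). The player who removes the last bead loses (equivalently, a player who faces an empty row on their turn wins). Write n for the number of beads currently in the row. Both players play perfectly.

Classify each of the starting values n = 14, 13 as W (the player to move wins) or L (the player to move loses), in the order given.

14: L, 13: W

Positions with no move are W. A position that does have a move is losing for the player to move precisely when every available move leads to a winning position for the opponent. Fill in the labels:
n=0: no move; the opponent has just taken the last bead and therefore loses → W
n=1: only reaches 0(W), which is W → L
n=2: reaches L-position 1 → W
n=3: only reaches 2(W), 0(W), all W → L
n=4: reaches L-position 3 → W
n=5: only reaches 4(W), 2(W), 0(W), all W → L
n=6: reaches L-position 5 → W
n=7: reaches L-position 1 → W
n=8: reaches L-position 5 → W
n=9: reaches L-position 3 → W
n=10: reaches L-position 5 → W
n=11: reaches L-position 5 → W
n=12: only reaches 11(W), 9(W), 7(W), 6(W), all W → L
n=13: reaches L-position 12 → W
n=14: only reaches 13(W), 11(W), 9(W), 8(W), all W → L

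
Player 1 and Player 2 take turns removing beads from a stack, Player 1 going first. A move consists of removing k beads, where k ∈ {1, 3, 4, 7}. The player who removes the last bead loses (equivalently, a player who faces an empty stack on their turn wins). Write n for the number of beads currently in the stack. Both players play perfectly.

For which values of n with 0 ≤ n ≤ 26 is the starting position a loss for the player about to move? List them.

Use the standard recursion: the mover wins at a terminal position; elsewhere, the mover wins exactly when some move hands the opponent an L position.
n=0: no move; the opponent has just taken the last bead and therefore loses → W
n=1: only reaches 0(W), which is W → L
n=2: reaches L-position 1 → W
n=3: only reaches 2(W), 0(W), all W → L
n=4: reaches L-position 3 → W
n=5: reaches L-position 1 → W
n=6: reaches L-position 3 → W
n=7: reaches L-position 3 → W
n=8: reaches L-position 1 → W
n=9: only reaches 8(W), 6(W), 5(W), 2(W), all W → L
n=10: reaches L-position 9 → W
n=11: only reaches 10(W), 8(W), 7(W), 4(W), all W → L
n=12: reaches L-position 11 → W
n=13: reaches L-position 9 → W
n=14: reaches L-position 11 → W
n=15: reaches L-position 11 → W
n=16: reaches L-position 9 → W
n=17: only reaches 16(W), 14(W), 13(W), 10(W), all W → L
n=18: reaches L-position 17 → W
n=19: only reaches 18(W), 16(W), 15(W), 12(W), all W → L
n=20: reaches L-position 19 → W
n=21: reaches L-position 17 → W
n=22: reaches L-position 19 → W
n=23: reaches L-position 19 → W
n=24: reaches L-position 17 → W
n=25: only reaches 24(W), 22(W), 21(W), 18(W), all W → L
n=26: reaches L-position 25 → W
The losing starting values of n are exactly the entries labelled L in this table (7 of them).

1, 3, 9, 11, 17, 19, 25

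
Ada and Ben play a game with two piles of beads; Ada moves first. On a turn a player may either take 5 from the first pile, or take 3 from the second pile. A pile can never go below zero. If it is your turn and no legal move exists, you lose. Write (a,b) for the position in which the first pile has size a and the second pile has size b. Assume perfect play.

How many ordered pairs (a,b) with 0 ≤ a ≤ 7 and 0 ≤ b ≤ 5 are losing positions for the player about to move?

24

Use the standard recursion: the mover loses at a terminal position; elsewhere, the mover wins exactly when some move hands the opponent an L position.
Every move lowers a or b (never raises either), so fill the grid row by row in increasing a, and left to right within a row: each cell's successors are then already labelled.
      b=0  b=1  b=2  b=3  b=4  b=5
a=0:    L    L    L    W    W    W
a=1:    L    L    L    W    W    W
a=2:    L    L    L    W    W    W
a=3:    L    L    L    W    W    W
a=4:    L    L    L    W    W    W
a=5:    W    W    W    L    L    L
a=6:    W    W    W    L    L    L
a=7:    W    W    W    L    L    L
Cells with no legal move (terminal, hence L): (0,0), (0,1), (0,2), (1,0), (1,1), (1,2), (2,0), (2,1), (2,2), (3,0), (3,1), (3,2), (4,0), (4,1), (4,2).
The remaining L cells, each justified by listing all of its moves:
(5,3): →(0,3)(W), (5,0)(W) — all W, so L
(5,4): →(0,4)(W), (5,1)(W) — all W, so L
(5,5): →(0,5)(W), (5,2)(W) — all W, so L
(6,3): →(1,3)(W), (6,0)(W) — all W, so L
(6,4): →(1,4)(W), (6,1)(W) — all W, so L
(6,5): →(1,5)(W), (6,2)(W) — all W, so L
(7,3): →(2,3)(W), (7,0)(W) — all W, so L
(7,4): →(2,4)(W), (7,1)(W) — all W, so L
(7,5): →(2,5)(W), (7,2)(W) — all W, so L
Every other cell has at least one move into one of the L cells above, so it is W.
L cells per row: a=0: 3, a=1: 3, a=2: 3, a=3: 3, a=4: 3, a=5: 3, a=6: 3, a=7: 3; total 24.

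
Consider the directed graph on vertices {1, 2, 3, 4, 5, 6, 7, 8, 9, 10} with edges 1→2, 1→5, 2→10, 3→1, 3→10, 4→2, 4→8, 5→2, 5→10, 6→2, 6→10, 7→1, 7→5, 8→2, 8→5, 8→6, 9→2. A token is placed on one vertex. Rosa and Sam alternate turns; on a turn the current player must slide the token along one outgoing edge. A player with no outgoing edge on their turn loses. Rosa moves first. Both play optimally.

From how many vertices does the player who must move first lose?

4

Use the standard recursion: the mover loses at a terminal position; elsewhere, the mover wins exactly when some move hands the opponent an L position.
Every edge goes from a vertex to one that appears earlier in the order 10, 2, 5, 1, 6, 7, 8, 4, 9, 3, so processing vertices in that order labels each vertex after all of its successors.
10: no outgoing edge → L
2: can move to 10, which is L ⇒ W
5: can move to 10, which is L ⇒ W
1: moves to 5(W), 2(W); every one is W ⇒ L
6: can move to 10, which is L ⇒ W
7: can move to 1, which is L ⇒ W
8: moves to 6(W), 5(W), 2(W); every one is W ⇒ L
4: can move to 8, which is L ⇒ W
9: the only move is to 2(W), a W ⇒ L
3: can move to 1, which is L ⇒ W
The L vertices are 1, 8, 9, 10; that is 4 in all.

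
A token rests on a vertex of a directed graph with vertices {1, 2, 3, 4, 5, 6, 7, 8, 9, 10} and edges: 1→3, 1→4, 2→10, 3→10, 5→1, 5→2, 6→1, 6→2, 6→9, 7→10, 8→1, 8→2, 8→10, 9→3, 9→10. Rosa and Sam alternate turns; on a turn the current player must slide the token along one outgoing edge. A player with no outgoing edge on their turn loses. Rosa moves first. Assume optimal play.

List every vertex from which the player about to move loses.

Classify positions by backward induction: terminal positions (no move available) are L. From any other position, the mover wins iff some move reaches an L.
Every edge goes from a vertex to one that appears earlier in the order 4, 10, 3, 9, 2, 1, 8, 5, 7, 6, so processing vertices in that order labels each vertex after all of its successors.
4: no outgoing edge → L
10: no outgoing edge → L
3: can move to 10, which is L ⇒ W
9: can move to 10, which is L ⇒ W
2: can move to 10, which is L ⇒ W
1: can move to 4, which is L ⇒ W
8: can move to 10, which is L ⇒ W
5: moves to 1(W), 2(W); every one is W ⇒ L
7: can move to 10, which is L ⇒ W
6: moves to 1(W), 2(W), 9(W); every one is W ⇒ L
Reading off the rows marked L gives the requested list; there are 4 such vertices.

4, 5, 6, 10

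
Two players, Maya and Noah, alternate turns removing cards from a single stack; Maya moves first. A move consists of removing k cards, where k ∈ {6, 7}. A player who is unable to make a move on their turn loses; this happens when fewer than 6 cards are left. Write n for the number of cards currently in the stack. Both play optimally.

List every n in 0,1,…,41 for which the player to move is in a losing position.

Positions with no move are L. A position that does have a move is losing for the player to move precisely when every available move leads to a winning position for the opponent. Fill in the labels:
n=0: no move → L
n=1: no move → L
n=2: no move → L
n=3: no move → L
n=4: no move → L
n=5: no move → L
n=6: reaches L-position 0 → W
n=7: reaches L-position 1 → W
n=8: reaches L-position 2 → W
n=9: reaches L-position 3 → W
n=10: reaches L-position 4 → W
n=11: reaches L-position 5 → W
n=12: reaches L-position 5 → W
n=13: only reaches 7(W), 6(W), all W → L
n=14: only reaches 8(W), 7(W), all W → L
n=15: only reaches 9(W), 8(W), all W → L
n=16: only reaches 10(W), 9(W), all W → L
n=17: only reaches 11(W), 10(W), all W → L
n=18: only reaches 12(W), 11(W), all W → L
n=19: reaches L-position 13 → W
n=20: reaches L-position 14 → W
n=21: reaches L-position 15 → W
n=22: reaches L-position 16 → W
n=23: reaches L-position 17 → W
n=24: reaches L-position 18 → W
n=25: reaches L-position 18 → W
n=26: only reaches 20(W), 19(W), all W → L
n=27: only reaches 21(W), 20(W), all W → L
n=28: only reaches 22(W), 21(W), all W → L
n=29: only reaches 23(W), 22(W), all W → L
n=30: only reaches 24(W), 23(W), all W → L
n=31: only reaches 25(W), 24(W), all W → L
n=32: reaches L-position 26 → W
n=33: reaches L-position 27 → W
n=34: reaches L-position 28 → W
n=35: reaches L-position 29 → W
n=36: reaches L-position 30 → W
n=37: reaches L-position 31 → W
n=38: reaches L-position 31 → W
n=39: only reaches 33(W), 32(W), all W → L
n=40: only reaches 34(W), 33(W), all W → L
n=41: only reaches 35(W), 34(W), all W → L
Reading off the rows marked L gives the requested list; there are 21 such values of n.

0, 1, 2, 3, 4, 5, 13, 14, 15, 16, 17, 18, 26, 27, 28, 29, 30, 31, 39, 40, 41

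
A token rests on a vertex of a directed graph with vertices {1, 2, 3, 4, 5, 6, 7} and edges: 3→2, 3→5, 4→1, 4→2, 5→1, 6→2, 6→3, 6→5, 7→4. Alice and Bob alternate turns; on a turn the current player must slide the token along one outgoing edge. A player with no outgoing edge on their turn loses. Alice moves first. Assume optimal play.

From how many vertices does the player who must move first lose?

Use the standard recursion: the mover loses at a terminal position; elsewhere, the mover wins exactly when some move hands the opponent an L position.
Every edge goes from a vertex to one that appears earlier in the order 1, 2, 5, 3, 4, 7, 6, so processing vertices in that order labels each vertex after all of its successors.
1: no outgoing edge → L
2: no outgoing edge → L
5: →1(L), so W
3: →2(L), so W
4: →2(L), so W
7: →4(W) only, which is W, so L
6: →2(L), so W
The L vertices are 1, 2, 7; that is 3 in all.

3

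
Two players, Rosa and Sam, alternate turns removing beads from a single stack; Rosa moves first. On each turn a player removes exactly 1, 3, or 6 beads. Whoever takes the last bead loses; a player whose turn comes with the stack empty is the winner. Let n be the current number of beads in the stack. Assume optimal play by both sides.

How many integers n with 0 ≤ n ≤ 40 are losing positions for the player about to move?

Label each position W (a win for the player to move) or L (a loss). A position with no legal move is W; any other position is W exactly when some move reaches an L, and L when every move reaches a W.
n=0: no move; the opponent has just taken the last bead and therefore loses → W
n=1: L (sole option 0(W) is W)
n=2: W (go to 1, an L position)
n=3: L (options 2(W), 0(W) are all W)
n=4: W (go to 3, an L position)
n=5: L (options 4(W), 2(W) are all W)
n=6: W (go to 5, an L position)
n=7: W (go to 1, an L position)
n=8: W (go to 5, an L position)
n=9: W (go to 3, an L position)
n=10: L (options 9(W), 7(W), 4(W) are all W)
n=11: W (go to 10, an L position)
n=12: L (options 11(W), 9(W), 6(W) are all W)
n=13: W (go to 12, an L position)
n=14: L (options 13(W), 11(W), 8(W) are all W)
n=15: W (go to 14, an L position)
n=16: W (go to 10, an L position)
n=17: W (go to 14, an L position)
n=18: W (go to 12, an L position)
n=19: L (options 18(W), 16(W), 13(W) are all W)
n=20: W (go to 19, an L position)
n=21: L (options 20(W), 18(W), 15(W) are all W)
n=22: W (go to 21, an L position)
n=23: L (options 22(W), 20(W), 17(W) are all W)
n=24: W (go to 23, an L position)
n=25: W (go to 19, an L position)
n=26: W (go to 23, an L position)
n=27: W (go to 21, an L position)
n=28: L (options 27(W), 25(W), 22(W) are all W)
n=29: W (go to 28, an L position)
n=30: L (options 29(W), 27(W), 24(W) are all W)
n=31: W (go to 30, an L position)
n=32: L (options 31(W), 29(W), 26(W) are all W)
n=33: W (go to 32, an L position)
n=34: W (go to 28, an L position)
n=35: W (go to 32, an L position)
n=36: W (go to 30, an L position)
n=37: L (options 36(W), 34(W), 31(W) are all W)
n=38: W (go to 37, an L position)
n=39: L (options 38(W), 36(W), 33(W) are all W)
n=40: W (go to 39, an L position)
L entries with 0 ≤ n ≤ 40: n = 1, 3, 5, 10, 12, 14, 19, 21, 23, 28, 30, 32, 37, 39; that makes 14.

14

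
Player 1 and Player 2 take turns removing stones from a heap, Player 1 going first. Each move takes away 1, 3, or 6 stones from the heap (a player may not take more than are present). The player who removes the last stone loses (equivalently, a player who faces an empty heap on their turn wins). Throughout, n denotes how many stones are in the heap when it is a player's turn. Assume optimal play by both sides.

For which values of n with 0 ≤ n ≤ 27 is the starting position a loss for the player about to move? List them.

1, 3, 5, 10, 12, 14, 19, 21, 23

Classify positions by backward induction: terminal positions (no move available) are W. From any other position, the mover wins iff some move reaches an L.
n=0: no move; the opponent has just taken the last stone and therefore loses → W
n=1: the only move is to 0(W), a W ⇒ L
n=2: can move to 1, which is L ⇒ W
n=3: moves to 2(W), 0(W); every one is W ⇒ L
n=4: can move to 3, which is L ⇒ W
n=5: moves to 4(W), 2(W); every one is W ⇒ L
n=6: can move to 5, which is L ⇒ W
n=7: can move to 1, which is L ⇒ W
n=8: can move to 5, which is L ⇒ W
n=9: can move to 3, which is L ⇒ W
n=10: moves to 9(W), 7(W), 4(W); every one is W ⇒ L
n=11: can move to 10, which is L ⇒ W
n=12: moves to 11(W), 9(W), 6(W); every one is W ⇒ L
n=13: can move to 12, which is L ⇒ W
n=14: moves to 13(W), 11(W), 8(W); every one is W ⇒ L
n=15: can move to 14, which is L ⇒ W
n=16: can move to 10, which is L ⇒ W
n=17: can move to 14, which is L ⇒ W
n=18: can move to 12, which is L ⇒ W
n=19: moves to 18(W), 16(W), 13(W); every one is W ⇒ L
n=20: can move to 19, which is L ⇒ W
n=21: moves to 20(W), 18(W), 15(W); every one is W ⇒ L
n=22: can move to 21, which is L ⇒ W
n=23: moves to 22(W), 20(W), 17(W); every one is W ⇒ L
n=24: can move to 23, which is L ⇒ W
n=25: can move to 19, which is L ⇒ W
n=26: can move to 23, which is L ⇒ W
n=27: can move to 21, which is L ⇒ W
The losing starting values of n are exactly the entries labelled L in this table (9 of them).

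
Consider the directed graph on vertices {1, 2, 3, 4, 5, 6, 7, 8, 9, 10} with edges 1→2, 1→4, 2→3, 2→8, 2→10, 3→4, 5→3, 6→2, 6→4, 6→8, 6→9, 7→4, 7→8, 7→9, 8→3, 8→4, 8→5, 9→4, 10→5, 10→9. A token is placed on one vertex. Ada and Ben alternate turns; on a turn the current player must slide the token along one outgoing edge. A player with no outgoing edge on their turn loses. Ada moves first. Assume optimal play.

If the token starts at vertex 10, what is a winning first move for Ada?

Label each position W (a win for the player to move) or L (a loss). A position with no legal move is L; any other position is W exactly when some move reaches an L, and L when every move reaches a W.
Every edge goes from a vertex to one that appears earlier in the order 4, 9, 3, 5, 10, 8, 2, 6, 1, 7, so processing vertices in that order labels each vertex after all of its successors.
4: no outgoing edge → L
9: →4(L), so W
3: →4(L), so W
5: →3(W) only, which is W, so L
10: →5(L), so W
8: →5(L), so W
2: →8(W), 10(W), 3(W) — all W, so L
6: →2(L), so W
1: →2(L), so W
7: →4(L), so W
From 10, the L positions reachable in one move are: 5.

Move to 5.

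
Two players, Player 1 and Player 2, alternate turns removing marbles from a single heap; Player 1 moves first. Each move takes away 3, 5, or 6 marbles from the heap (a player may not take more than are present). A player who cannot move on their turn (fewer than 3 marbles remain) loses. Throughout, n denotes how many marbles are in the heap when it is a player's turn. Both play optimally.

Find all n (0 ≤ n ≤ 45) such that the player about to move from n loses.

Label each position W (a win for the player to move) or L (a loss). A position with no legal move is L; any other position is W exactly when some move reaches an L, and L when every move reaches a W.
n=0: no move → L
n=1: no move → L
n=2: no move → L
n=3: →0(L), so W
n=4: →1(L), so W
n=5: →2(L), so W
n=6: →1(L), so W
n=7: →2(L), so W
n=8: →2(L), so W
n=9: →6(W), 4(W), 3(W) — all W, so L
n=10: →7(W), 5(W), 4(W) — all W, so L
n=11: →8(W), 6(W), 5(W) — all W, so L
n=12: →9(L), so W
n=13: →10(L), so W
n=14: →11(L), so W
n=15: →10(L), so W
n=16: →11(L), so W
n=17: →11(L), so W
n=18: →15(W), 13(W), 12(W) — all W, so L
n=19: →16(W), 14(W), 13(W) — all W, so L
n=20: →17(W), 15(W), 14(W) — all W, so L
n=21: →18(L), so W
n=22: →19(L), so W
n=23: →20(L), so W
n=24: →19(L), so W
n=25: →20(L), so W
n=26: →20(L), so W
n=27: →24(W), 22(W), 21(W) — all W, so L
n=28: →25(W), 23(W), 22(W) — all W, so L
n=29: →26(W), 24(W), 23(W) — all W, so L
n=30: →27(L), so W
n=31: →28(L), so W
n=32: →29(L), so W
n=33: →28(L), so W
n=34: →29(L), so W
n=35: →29(L), so W
n=36: →33(W), 31(W), 30(W) — all W, so L
n=37: →34(W), 32(W), 31(W) — all W, so L
n=38: →35(W), 33(W), 32(W) — all W, so L
n=39: →36(L), so W
n=40: →37(L), so W
n=41: →38(L), so W
n=42: →37(L), so W
n=43: →38(L), so W
n=44: →38(L), so W
n=45: →42(W), 40(W), 39(W) — all W, so L
Reading off the rows marked L gives the requested list; there are 16 such values of n.

0, 1, 2, 9, 10, 11, 18, 19, 20, 27, 28, 29, 36, 37, 38, 45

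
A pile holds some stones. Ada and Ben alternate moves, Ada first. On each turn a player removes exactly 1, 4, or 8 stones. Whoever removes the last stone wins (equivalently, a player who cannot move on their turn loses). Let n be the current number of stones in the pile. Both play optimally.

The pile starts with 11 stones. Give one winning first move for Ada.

Remove 4, leaving 7.

Compute win/loss labels from the base case upward. A position with no move is L. Any other position is W if it can reach an L in one move, else L.
n=0: no move → L
n=1: →0(L), so W
n=2: →1(W) only, which is W, so L
n=3: →2(L), so W
n=4: →0(L), so W
n=5: →4(W), 1(W) — all W, so L
n=6: →5(L), so W
n=7: →6(W), 3(W) — all W, so L
n=8: →7(L), so W
n=9: →5(L), so W
n=10: →2(L), so W
n=11: →7(L), so W
From 11, the L positions reachable in one move are: 7.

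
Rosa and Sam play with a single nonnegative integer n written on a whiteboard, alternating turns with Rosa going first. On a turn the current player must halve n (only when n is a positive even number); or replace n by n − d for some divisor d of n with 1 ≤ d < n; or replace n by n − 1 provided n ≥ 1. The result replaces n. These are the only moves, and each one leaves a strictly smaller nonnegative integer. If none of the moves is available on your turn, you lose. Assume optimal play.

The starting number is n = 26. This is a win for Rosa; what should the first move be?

Move to 13.

Positions with no move are L. A position that does have a move is losing for the player to move precisely when every available move leads to a winning position for the opponent. Fill in the labels:
n=0: no move → L
n=1: →0(L), so W
n=2: →1(W) only, which is W, so L
n=3: →2(L), so W
n=4: →2(L), so W
n=5: →4(W) only, which is W, so L
n=6: →5(L), so W
n=7: →6(W) only, which is W, so L
n=8: →7(L), so W
n=9: →6(W), 8(W) — all W, so L
n=10: →5(L), so W
n=11: →10(W) only, which is W, so L
n=12: →9(L), so W
n=13: →12(W) only, which is W, so L
n=14: →7(L), so W
n=15: →10(W), 12(W), 14(W) — all W, so L
n=16: →15(L), so W
n=17: →16(W) only, which is W, so L
n=18: →9(L), so W
n=19: →18(W) only, which is W, so L
n=20: →15(L), so W
n=21: →14(W), 18(W), 20(W) — all W, so L
n=22: →11(L), so W
n=23: →22(W) only, which is W, so L
n=24: →21(L), so W
n=25: →20(W), 24(W) — all W, so L
n=26: →13(L), so W
From 26, the L positions reachable in one move are: 13, 25. Any move reaching one of these is winning.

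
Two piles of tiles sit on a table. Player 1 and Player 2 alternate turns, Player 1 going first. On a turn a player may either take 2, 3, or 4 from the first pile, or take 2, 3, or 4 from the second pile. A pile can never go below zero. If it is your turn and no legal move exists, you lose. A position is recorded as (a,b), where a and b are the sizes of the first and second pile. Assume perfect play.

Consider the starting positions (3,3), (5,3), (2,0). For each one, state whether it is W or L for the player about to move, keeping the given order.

(3,3): L, (5,3): W, (2,0): W

Label each position W (a win for the player to move) or L (a loss). A position with no legal move is L; any other position is W exactly when some move reaches an L, and L when every move reaches a W.
No move ever increases a pile, so every position that can arise here has a ≤ 5 and b ≤ 3; it is enough to label the cells with 0 ≤ a ≤ 5 and 0 ≤ b ≤ 3.
Every move lowers a or b (never raises either), so fill the grid row by row in increasing a, and left to right within a row: each cell's successors are then already labelled.
      b=0  b=1  b=2  b=3
a=0:    L    L    W    W
a=1:    L    L    W    W
a=2:    W    W    L    L
a=3:    W    W    L    L
a=4:    W    W    W    W
a=5:    W    W    W    W
Cells with no legal move (terminal, hence L): (0,0), (0,1), (1,0), (1,1).
The remaining L cells, each justified by listing all of its moves:
(2,2): only reaches (0,2)(W), (2,0)(W), all W → L
(2,3): only reaches (0,3)(W), (2,1)(W), (2,0)(W), all W → L
(3,2): only reaches (1,2)(W), (0,2)(W), (3,0)(W), all W → L
(3,3): only reaches (1,3)(W), (0,3)(W), (3,1)(W), (3,0)(W), all W → L
Every other cell has at least one move into one of the L cells above, so it is W.
(3,3): one of the L cells justified above, so L
(5,3): the move to (3,3) reaches an L cell, so W
(2,0): the move to (0,0) reaches an L cell, so W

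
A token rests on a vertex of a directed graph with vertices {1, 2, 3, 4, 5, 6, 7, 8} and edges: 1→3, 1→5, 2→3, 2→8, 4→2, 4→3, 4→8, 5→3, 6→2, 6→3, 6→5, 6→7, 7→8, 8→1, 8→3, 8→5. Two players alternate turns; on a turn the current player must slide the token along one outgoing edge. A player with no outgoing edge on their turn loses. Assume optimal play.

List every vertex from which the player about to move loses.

3, 7

Label each position W (a win for the player to move) or L (a loss). A position with no legal move is L; any other position is W exactly when some move reaches an L, and L when every move reaches a W.
Every edge goes from a vertex to one that appears earlier in the order 3, 5, 1, 8, 2, 7, 6, 4, so processing vertices in that order labels each vertex after all of its successors.
3: no outgoing edge → L
5: reaches L-position 3 → W
1: reaches L-position 3 → W
8: reaches L-position 3 → W
2: reaches L-position 3 → W
7: only reaches 8(W), which is W → L
6: reaches L-position 7 → W
4: reaches L-position 3 → W
The losing starting vertices are exactly the entries labelled L in this table (2 of them).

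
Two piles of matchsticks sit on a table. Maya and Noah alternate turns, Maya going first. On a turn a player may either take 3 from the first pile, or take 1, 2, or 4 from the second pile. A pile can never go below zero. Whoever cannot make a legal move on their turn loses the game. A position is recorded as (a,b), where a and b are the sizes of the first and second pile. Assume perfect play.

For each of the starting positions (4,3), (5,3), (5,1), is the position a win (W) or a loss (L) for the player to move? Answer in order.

(4,3): W, (5,3): W, (5,1): L

Positions with no move are L. A position that does have a move is losing for the player to move precisely when every available move leads to a winning position for the opponent. Fill in the labels:
No move ever increases a pile, so every position that can arise here has a ≤ 5 and b ≤ 3; it is enough to label the cells with 0 ≤ a ≤ 5 and 0 ≤ b ≤ 3.
Every move lowers a or b (never raises either), so fill the grid row by row in increasing a, and left to right within a row: each cell's successors are then already labelled.
      b=0  b=1  b=2  b=3
a=0:    L    W    W    L
a=1:    L    W    W    L
a=2:    L    W    W    L
a=3:    W    L    W    W
a=4:    W    L    W    W
a=5:    W    L    W    W
Cells with no legal move (terminal, hence L): (0,0), (1,0), (2,0).
The remaining L cells, each justified by listing all of its moves:
(0,3): L (options (0,2)(W), (0,1)(W) are all W)
(1,3): L (options (1,2)(W), (1,1)(W) are all W)
(2,3): L (options (2,2)(W), (2,1)(W) are all W)
(3,1): L (options (0,1)(W), (3,0)(W) are all W)
(4,1): L (options (1,1)(W), (4,0)(W) are all W)
(5,1): L (options (2,1)(W), (5,0)(W) are all W)
Every other cell has at least one move into one of the L cells above, so it is W.
(4,3): the move to (1,3) reaches an L cell, so W
(5,3): the move to (2,3) reaches an L cell, so W
(5,1): one of the L cells justified above, so L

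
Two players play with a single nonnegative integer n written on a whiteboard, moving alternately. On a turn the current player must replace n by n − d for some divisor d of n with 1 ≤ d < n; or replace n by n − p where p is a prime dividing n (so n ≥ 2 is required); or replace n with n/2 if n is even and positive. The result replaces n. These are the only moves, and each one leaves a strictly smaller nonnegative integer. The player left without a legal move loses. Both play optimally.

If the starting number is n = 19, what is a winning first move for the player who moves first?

Move to 0.

Work bottom-up. With no move the player to move loses. Otherwise the position is W if at least one move leads to an L position for the opponent, and L if every move leads to a W.
n=0: no move → L
n=1: no move → L
n=2: W (go to 0, an L position)
n=3: W (go to 0, an L position)
n=4: L (options 2(W), 3(W) are all W)
n=5: W (go to 0, an L position)
n=6: W (go to 4, an L position)
n=7: W (go to 0, an L position)
n=8: W (go to 4, an L position)
n=9: L (options 6(W), 8(W) are all W)
n=10: W (go to 9, an L position)
n=11: W (go to 0, an L position)
n=12: W (go to 9, an L position)
n=13: W (go to 0, an L position)
n=14: L (options 7(W), 12(W), 13(W) are all W)
n=15: W (go to 14, an L position)
n=16: W (go to 14, an L position)
n=17: W (go to 0, an L position)
n=18: W (go to 9, an L position)
n=19: W (go to 0, an L position)
From 19, the L positions reachable in one move are: 0.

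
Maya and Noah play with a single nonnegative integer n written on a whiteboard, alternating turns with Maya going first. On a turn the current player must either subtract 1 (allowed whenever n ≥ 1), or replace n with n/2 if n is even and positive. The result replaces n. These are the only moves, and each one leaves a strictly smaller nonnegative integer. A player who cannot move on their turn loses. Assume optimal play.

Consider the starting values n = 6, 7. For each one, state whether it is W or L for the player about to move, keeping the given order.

6: W, 7: L

Positions with no move are L. A position that does have a move is losing for the player to move precisely when every available move leads to a winning position for the opponent. Fill in the labels:
n=0: no move → L
n=1: →0(L), so W
n=2: →1(W) only, which is W, so L
n=3: →2(L), so W
n=4: →2(L), so W
n=5: →4(W) only, which is W, so L
n=6: →5(L), so W
n=7: →6(W) only, which is W, so L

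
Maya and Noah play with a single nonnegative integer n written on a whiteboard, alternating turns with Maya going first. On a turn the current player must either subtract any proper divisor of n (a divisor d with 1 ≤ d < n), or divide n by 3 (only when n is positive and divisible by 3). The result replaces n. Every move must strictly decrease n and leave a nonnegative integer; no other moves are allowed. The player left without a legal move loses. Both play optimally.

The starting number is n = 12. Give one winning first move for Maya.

Move to 4.

Compute win/loss labels from the base case upward. A position with no move is L. Any other position is W if it can reach an L in one move, else L.
n=0: no move → L
n=1: no move → L
n=2: reaches L-position 1 → W
n=3: reaches L-position 1 → W
n=4: only reaches 2(W), 3(W), all W → L
n=5: reaches L-position 4 → W
n=6: reaches L-position 4 → W
n=7: only reaches 6(W), which is W → L
n=8: reaches L-position 4 → W
n=9: only reaches 3(W), 6(W), 8(W), all W → L
n=10: reaches L-position 9 → W
n=11: only reaches 10(W), which is W → L
n=12: reaches L-position 4 → W
From 12, the L positions reachable in one move are: 4, 9, 11. Any move reaching one of these is winning.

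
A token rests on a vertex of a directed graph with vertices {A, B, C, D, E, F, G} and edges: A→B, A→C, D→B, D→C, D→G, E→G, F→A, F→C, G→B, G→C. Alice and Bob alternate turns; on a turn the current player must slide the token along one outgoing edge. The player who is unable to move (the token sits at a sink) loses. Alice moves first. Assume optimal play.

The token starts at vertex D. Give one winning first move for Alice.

Move to C.

Use the standard recursion: the mover loses at a terminal position; elsewhere, the mover wins exactly when some move hands the opponent an L position.
Every edge goes from a vertex to one that appears earlier in the order B, C, G, A, D, F, E, so processing vertices in that order labels each vertex after all of its successors.
B: no outgoing edge → L
C: no outgoing edge → L
G: W (go to C, an L position)
A: W (go to C, an L position)
D: W (go to C, an L position)
F: W (go to C, an L position)
E: L (sole option G(W) is W)
From D, the L positions reachable in one move are: C, B. Any move reaching one of these is winning.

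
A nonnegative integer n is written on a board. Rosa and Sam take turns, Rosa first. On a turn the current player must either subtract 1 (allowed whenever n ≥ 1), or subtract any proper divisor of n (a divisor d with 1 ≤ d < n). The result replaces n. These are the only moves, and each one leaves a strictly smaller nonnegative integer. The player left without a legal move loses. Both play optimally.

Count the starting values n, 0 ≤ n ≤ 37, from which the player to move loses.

19

Classify positions by backward induction: terminal positions (no move available) are L. From any other position, the mover wins iff some move reaches an L.
n=0: no move → L
n=1: →0(L), so W
n=2: →1(W) only, which is W, so L
n=3: →2(L), so W
n=4: →2(L), so W
n=5: →4(W) only, which is W, so L
n=6: →5(L), so W
n=7: →6(W) only, which is W, so L
n=8: →7(L), so W
n=9: →6(W), 8(W) — all W, so L
n=10: →5(L), so W
n=11: →10(W) only, which is W, so L
n=12: →9(L), so W
n=13: →12(W) only, which is W, so L
n=14: →7(L), so W
n=15: →10(W), 12(W), 14(W) — all W, so L
n=16: →15(L), so W
n=17: →16(W) only, which is W, so L
n=18: →9(L), so W
n=19: →18(W) only, which is W, so L
n=20: →15(L), so W
n=21: →14(W), 18(W), 20(W) — all W, so L
n=22: →11(L), so W
n=23: →22(W) only, which is W, so L
n=24: →21(L), so W
n=25: →20(W), 24(W) — all W, so L
n=26: →13(L), so W
n=27: →18(W), 24(W), 26(W) — all W, so L
n=28: →21(L), so W
n=29: →28(W) only, which is W, so L
n=30: →15(L), so W
n=31: →30(W) only, which is W, so L
n=32: →31(L), so W
n=33: →22(W), 30(W), 32(W) — all W, so L
n=34: →17(L), so W
n=35: →28(W), 30(W), 34(W) — all W, so L
n=36: →27(L), so W
n=37: →36(W) only, which is W, so L
L entries with 0 ≤ n ≤ 37: n = 0, 2, 5, 7, 9, 11, 13, 15, 17, 19, 21, 23, 25, 27, 29, 31, 33, 35, 37; that makes 19.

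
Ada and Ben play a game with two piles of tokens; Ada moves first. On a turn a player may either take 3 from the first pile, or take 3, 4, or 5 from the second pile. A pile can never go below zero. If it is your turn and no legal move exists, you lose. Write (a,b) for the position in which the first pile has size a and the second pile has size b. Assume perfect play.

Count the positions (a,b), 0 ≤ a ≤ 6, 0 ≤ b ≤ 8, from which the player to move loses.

25

Build the W/L table. Terminal = L. A non-terminal position is W if it has a move to some L; otherwise it is L.
Every move lowers a or b (never raises either), so fill the grid row by row in increasing a, and left to right within a row: each cell's successors are then already labelled.
      b=0  b=1  b=2  b=3  b=4  b=5  b=6  b=7  b=8
a=0:    L    L    L    W    W    W    W    W    L
a=1:    L    L    L    W    W    W    W    W    L
a=2:    L    L    L    W    W    W    W    W    L
a=3:    W    W    W    L    L    L    W    W    W
a=4:    W    W    W    L    L    L    W    W    W
a=5:    W    W    W    L    L    L    W    W    W
a=6:    L    L    L    W    W    W    W    W    L
Cells with no legal move (terminal, hence L): (0,0), (0,1), (0,2), (1,0), (1,1), (1,2), (2,0), (2,1), (2,2).
The remaining L cells, each justified by listing all of its moves:
(0,8): only reaches (0,5)(W), (0,4)(W), (0,3)(W), all W → L
(1,8): only reaches (1,5)(W), (1,4)(W), (1,3)(W), all W → L
(2,8): only reaches (2,5)(W), (2,4)(W), (2,3)(W), all W → L
(3,3): only reaches (0,3)(W), (3,0)(W), all W → L
(3,4): only reaches (0,4)(W), (3,1)(W), (3,0)(W), all W → L
(3,5): only reaches (0,5)(W), (3,2)(W), (3,1)(W), (3,0)(W), all W → L
(4,3): only reaches (1,3)(W), (4,0)(W), all W → L
(4,4): only reaches (1,4)(W), (4,1)(W), (4,0)(W), all W → L
(4,5): only reaches (1,5)(W), (4,2)(W), (4,1)(W), (4,0)(W), all W → L
(5,3): only reaches (2,3)(W), (5,0)(W), all W → L
(5,4): only reaches (2,4)(W), (5,1)(W), (5,0)(W), all W → L
(5,5): only reaches (2,5)(W), (5,2)(W), (5,1)(W), (5,0)(W), all W → L
(6,0): only reaches (3,0)(W), which is W → L
(6,1): only reaches (3,1)(W), which is W → L
(6,2): only reaches (3,2)(W), which is W → L
(6,8): only reaches (3,8)(W), (6,5)(W), (6,4)(W), (6,3)(W), all W → L
Every other cell has at least one move into one of the L cells above, so it is W.
L cells per row: a=0: 4, a=1: 4, a=2: 4, a=3: 3, a=4: 3, a=5: 3, a=6: 4; total 25.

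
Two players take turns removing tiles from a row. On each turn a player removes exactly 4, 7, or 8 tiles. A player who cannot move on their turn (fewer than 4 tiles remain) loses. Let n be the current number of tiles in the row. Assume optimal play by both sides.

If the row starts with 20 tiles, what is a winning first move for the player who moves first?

Remove 7, leaving 13.

Label each position W (a win for the player to move) or L (a loss). A position with no legal move is L; any other position is W exactly when some move reaches an L, and L when every move reaches a W.
n=0: no move → L
n=1: no move → L
n=2: no move → L
n=3: no move → L
n=4: can move to 0, which is L ⇒ W
n=5: can move to 1, which is L ⇒ W
n=6: can move to 2, which is L ⇒ W
n=7: can move to 3, which is L ⇒ W
n=8: can move to 1, which is L ⇒ W
n=9: can move to 2, which is L ⇒ W
n=10: can move to 3, which is L ⇒ W
n=11: can move to 3, which is L ⇒ W
n=12: moves to 8(W), 5(W), 4(W); every one is W ⇒ L
n=13: moves to 9(W), 6(W), 5(W); every one is W ⇒ L
n=14: moves to 10(W), 7(W), 6(W); every one is W ⇒ L
n=15: moves to 11(W), 8(W), 7(W); every one is W ⇒ L
n=16: can move to 12, which is L ⇒ W
n=17: can move to 13, which is L ⇒ W
n=18: can move to 14, which is L ⇒ W
n=19: can move to 15, which is L ⇒ W
n=20: can move to 13, which is L ⇒ W
From 20, the L positions reachable in one move are: 13, 12. Any move reaching one of these is winning.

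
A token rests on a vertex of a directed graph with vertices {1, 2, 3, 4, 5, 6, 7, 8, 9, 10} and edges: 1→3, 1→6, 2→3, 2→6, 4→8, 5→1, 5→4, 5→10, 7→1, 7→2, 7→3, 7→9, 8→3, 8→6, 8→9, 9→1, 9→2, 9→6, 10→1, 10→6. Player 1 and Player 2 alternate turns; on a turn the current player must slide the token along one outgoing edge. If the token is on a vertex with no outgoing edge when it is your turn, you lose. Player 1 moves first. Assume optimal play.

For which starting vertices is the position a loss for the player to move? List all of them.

Label each position W (a win for the player to move) or L (a loss). A position with no legal move is L; any other position is W exactly when some move reaches an L, and L when every move reaches a W.
Every edge goes from a vertex to one that appears earlier in the order 6, 3, 1, 2, 9, 7, 10, 8, 4, 5, so processing vertices in that order labels each vertex after all of its successors.
6: no outgoing edge → L
3: no outgoing edge → L
1: W (go to 3, an L position)
2: W (go to 3, an L position)
9: W (go to 6, an L position)
7: W (go to 3, an L position)
10: W (go to 6, an L position)
8: W (go to 3, an L position)
4: L (sole option 8(W) is W)
5: W (go to 4, an L position)
The losing starting vertices are exactly the entries labelled L in this table (3 of them).

3, 4, 6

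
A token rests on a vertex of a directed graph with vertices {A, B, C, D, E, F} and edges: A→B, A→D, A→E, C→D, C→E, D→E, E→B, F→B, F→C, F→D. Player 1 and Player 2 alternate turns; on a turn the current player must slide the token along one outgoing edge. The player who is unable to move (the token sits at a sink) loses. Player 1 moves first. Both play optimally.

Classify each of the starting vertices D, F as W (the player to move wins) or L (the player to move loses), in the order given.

D: L, F: W

Positions with no move are L. A position that does have a move is losing for the player to move precisely when every available move leads to a winning position for the opponent. Fill in the labels:
Every edge goes from a vertex to one that appears earlier in the order B, E, D, C, F, A, so processing vertices in that order labels each vertex after all of its successors.
B: no outgoing edge → L
E: W (go to B, an L position)
D: L (sole option E(W) is W)
C: W (go to D, an L position)
F: W (go to D, an L position)
A: W (go to D, an L position)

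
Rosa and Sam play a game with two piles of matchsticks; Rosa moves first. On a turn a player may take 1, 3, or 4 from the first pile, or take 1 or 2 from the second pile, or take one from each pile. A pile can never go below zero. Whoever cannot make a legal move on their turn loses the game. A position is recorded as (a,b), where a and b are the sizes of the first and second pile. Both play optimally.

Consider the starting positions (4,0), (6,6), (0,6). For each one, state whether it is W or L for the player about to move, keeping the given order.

(4,0): W, (6,6): W, (0,6): L

Label each position W (a win for the player to move) or L (a loss). A position with no legal move is L; any other position is W exactly when some move reaches an L, and L when every move reaches a W.
No move ever increases a pile, so every position that can arise here has a ≤ 6 and b ≤ 6; it is enough to label the cells with 0 ≤ a ≤ 6 and 0 ≤ b ≤ 6.
Every move lowers a or b (never raises either), so fill the grid row by row in increasing a, and left to right within a row: each cell's successors are then already labelled.
      b=0  b=1  b=2  b=3  b=4  b=5  b=6
a=0:    L    W    W    L    W    W    L
a=1:    W    W    L    W    W    L    W
a=2:    L    W    W    W    L    W    W
a=3:    W    W    L    W    W    W    W
a=4:    W    L    W    W    L    W    W
a=5:    W    W    W    L    W    W    L
a=6:    W    L    W    W    W    L    W
Cells with no legal move (terminal, hence L): (0,0).
The remaining L cells, each justified by listing all of its moves:
(0,3): →(0,2)(W), (0,1)(W) — all W, so L
(0,6): →(0,5)(W), (0,4)(W) — all W, so L
(1,2): →(0,2)(W), (1,1)(W), (1,0)(W), (0,1)(W) — all W, so L
(1,5): →(0,5)(W), (1,4)(W), (1,3)(W), (0,4)(W) — all W, so L
(2,0): →(1,0)(W) only, which is W, so L
(2,4): →(1,4)(W), (2,3)(W), (2,2)(W), (1,3)(W) — all W, so L
(3,2): →(2,2)(W), (0,2)(W), (3,1)(W), (3,0)(W), (2,1)(W) — all W, so L
(4,1): →(3,1)(W), (1,1)(W), (0,1)(W), (4,0)(W), (3,0)(W) — all W, so L
(4,4): →(3,4)(W), (1,4)(W), (0,4)(W), (4,3)(W), (4,2)(W), (3,3)(W) — all W, so L
(5,3): →(4,3)(W), (2,3)(W), (1,3)(W), (5,2)(W), (5,1)(W), (4,2)(W) — all W, so L
(5,6): →(4,6)(W), (2,6)(W), (1,6)(W), (5,5)(W), (5,4)(W), (4,5)(W) — all W, so L
(6,1): →(5,1)(W), (3,1)(W), (2,1)(W), (6,0)(W), (5,0)(W) — all W, so L
(6,5): →(5,5)(W), (3,5)(W), (2,5)(W), (6,4)(W), (6,3)(W), (5,4)(W) — all W, so L
Every other cell has at least one move into one of the L cells above, so it is W.
(4,0): the move to (0,0) reaches an L cell, so W
(6,6): the move to (5,6) reaches an L cell, so W
(0,6): one of the L cells justified above, so L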